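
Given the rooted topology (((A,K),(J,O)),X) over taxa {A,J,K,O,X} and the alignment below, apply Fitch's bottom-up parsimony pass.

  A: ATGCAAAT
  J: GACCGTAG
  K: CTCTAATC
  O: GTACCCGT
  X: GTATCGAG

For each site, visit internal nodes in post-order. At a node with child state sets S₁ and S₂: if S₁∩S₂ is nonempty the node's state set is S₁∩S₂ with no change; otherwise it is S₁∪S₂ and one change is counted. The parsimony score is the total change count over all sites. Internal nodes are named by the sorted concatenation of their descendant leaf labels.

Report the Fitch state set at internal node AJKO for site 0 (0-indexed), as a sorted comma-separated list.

A,C,G

AK@0: {A} ∪ {C} = {A,C} (union, +1)
JO@0: {G} ∩ {G} = {G} (intersection, +0)
AJKO@0: {A,C} ∪ {G} = {A,C,G} (union, +1)
AJKOX@0: {A,C,G} ∩ {G} = {G} (intersection, +0)
AK@1: {T} ∩ {T} = {T} (intersection, +0)
JO@1: {A} ∪ {T} = {A,T} (union, +1)
AJKO@1: {T} ∩ {A,T} = {T} (intersection, +0)
AJKOX@1: {T} ∩ {T} = {T} (intersection, +0)
AK@2: {G} ∪ {C} = {C,G} (union, +1)
JO@2: {C} ∪ {A} = {A,C} (union, +1)
AJKO@2: {C,G} ∩ {A,C} = {C} (intersection, +0)
AJKOX@2: {C} ∪ {A} = {A,C} (union, +1)
AK@3: {C} ∪ {T} = {C,T} (union, +1)
JO@3: {C} ∩ {C} = {C} (intersection, +0)
AJKO@3: {C,T} ∩ {C} = {C} (intersection, +0)
AJKOX@3: {C} ∪ {T} = {C,T} (union, +1)
AK@4: {A} ∩ {A} = {A} (intersection, +0)
JO@4: {G} ∪ {C} = {C,G} (union, +1)
AJKO@4: {A} ∪ {C,G} = {A,C,G} (union, +1)
AJKOX@4: {A,C,G} ∩ {C} = {C} (intersection, +0)
AK@5: {A} ∩ {A} = {A} (intersection, +0)
JO@5: {T} ∪ {C} = {C,T} (union, +1)
AJKO@5: {A} ∪ {C,T} = {A,C,T} (union, +1)
AJKOX@5: {A,C,T} ∪ {G} = {A,C,G,T} (union, +1)
AK@6: {A} ∪ {T} = {A,T} (union, +1)
JO@6: {A} ∪ {G} = {A,G} (union, +1)
AJKO@6: {A,T} ∩ {A,G} = {A} (intersection, +0)
AJKOX@6: {A} ∩ {A} = {A} (intersection, +0)
AK@7: {T} ∪ {C} = {C,T} (union, +1)
JO@7: {G} ∪ {T} = {G,T} (union, +1)
AJKO@7: {C,T} ∩ {G,T} = {T} (intersection, +0)
AJKOX@7: {T} ∪ {G} = {G,T} (union, +1)
per-site changes: [2, 1, 3, 2, 2, 3, 2, 3]; total = 18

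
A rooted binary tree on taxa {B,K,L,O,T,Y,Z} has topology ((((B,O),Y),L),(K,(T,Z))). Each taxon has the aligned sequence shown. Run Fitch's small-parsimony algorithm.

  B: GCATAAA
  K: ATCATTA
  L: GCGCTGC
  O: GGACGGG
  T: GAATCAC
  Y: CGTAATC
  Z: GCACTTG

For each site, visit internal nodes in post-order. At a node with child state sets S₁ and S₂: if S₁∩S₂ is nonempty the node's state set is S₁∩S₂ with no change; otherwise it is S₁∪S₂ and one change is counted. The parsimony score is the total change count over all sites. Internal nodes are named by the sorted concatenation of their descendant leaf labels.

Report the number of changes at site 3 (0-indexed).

4

site 0, node BO: B={G} ∩ O={G} → {G} (+0)
site 0, node BOY: BO={G} ∪ Y={C} → {C,G} (+1)
site 0, node BLOY: BOY={C,G} ∩ L={G} → {G} (+0)
site 0, node TZ: T={G} ∩ Z={G} → {G} (+0)
site 0, node KTZ: K={A} ∪ TZ={G} → {A,G} (+1)
site 0, node BKLOTYZ: BLOY={G} ∩ KTZ={A,G} → {G} (+0)
site 1, node BO: B={C} ∪ O={G} → {C,G} (+1)
site 1, node BOY: BO={C,G} ∩ Y={G} → {G} (+0)
site 1, node BLOY: BOY={G} ∪ L={C} → {C,G} (+1)
site 1, node TZ: T={A} ∪ Z={C} → {A,C} (+1)
site 1, node KTZ: K={T} ∪ TZ={A,C} → {A,C,T} (+1)
site 1, node BKLOTYZ: BLOY={C,G} ∩ KTZ={A,C,T} → {C} (+0)
site 2, node BO: B={A} ∩ O={A} → {A} (+0)
site 2, node BOY: BO={A} ∪ Y={T} → {A,T} (+1)
site 2, node BLOY: BOY={A,T} ∪ L={G} → {A,G,T} (+1)
site 2, node TZ: T={A} ∩ Z={A} → {A} (+0)
site 2, node KTZ: K={C} ∪ TZ={A} → {A,C} (+1)
site 2, node BKLOTYZ: BLOY={A,G,T} ∩ KTZ={A,C} → {A} (+0)
site 3, node BO: B={T} ∪ O={C} → {C,T} (+1)
site 3, node BOY: BO={C,T} ∪ Y={A} → {A,C,T} (+1)
site 3, node BLOY: BOY={A,C,T} ∩ L={C} → {C} (+0)
site 3, node TZ: T={T} ∪ Z={C} → {C,T} (+1)
site 3, node KTZ: K={A} ∪ TZ={C,T} → {A,C,T} (+1)
site 3, node BKLOTYZ: BLOY={C} ∩ KTZ={A,C,T} → {C} (+0)
site 4, node BO: B={A} ∪ O={G} → {A,G} (+1)
site 4, node BOY: BO={A,G} ∩ Y={A} → {A} (+0)
site 4, node BLOY: BOY={A} ∪ L={T} → {A,T} (+1)
site 4, node TZ: T={C} ∪ Z={T} → {C,T} (+1)
site 4, node KTZ: K={T} ∩ TZ={C,T} → {T} (+0)
site 4, node BKLOTYZ: BLOY={A,T} ∩ KTZ={T} → {T} (+0)
site 5, node BO: B={A} ∪ O={G} → {A,G} (+1)
site 5, node BOY: BO={A,G} ∪ Y={T} → {A,G,T} (+1)
site 5, node BLOY: BOY={A,G,T} ∩ L={G} → {G} (+0)
site 5, node TZ: T={A} ∪ Z={T} → {A,T} (+1)
site 5, node KTZ: K={T} ∩ TZ={A,T} → {T} (+0)
site 5, node BKLOTYZ: BLOY={G} ∪ KTZ={T} → {G,T} (+1)
site 6, node BO: B={A} ∪ O={G} → {A,G} (+1)
site 6, node BOY: BO={A,G} ∪ Y={C} → {A,C,G} (+1)
site 6, node BLOY: BOY={A,C,G} ∩ L={C} → {C} (+0)
site 6, node TZ: T={C} ∪ Z={G} → {C,G} (+1)
site 6, node KTZ: K={A} ∪ TZ={C,G} → {A,C,G} (+1)
site 6, node BKLOTYZ: BLOY={C} ∩ KTZ={A,C,G} → {C} (+0)
per-site changes: [2, 4, 3, 4, 3, 4, 4]; total = 24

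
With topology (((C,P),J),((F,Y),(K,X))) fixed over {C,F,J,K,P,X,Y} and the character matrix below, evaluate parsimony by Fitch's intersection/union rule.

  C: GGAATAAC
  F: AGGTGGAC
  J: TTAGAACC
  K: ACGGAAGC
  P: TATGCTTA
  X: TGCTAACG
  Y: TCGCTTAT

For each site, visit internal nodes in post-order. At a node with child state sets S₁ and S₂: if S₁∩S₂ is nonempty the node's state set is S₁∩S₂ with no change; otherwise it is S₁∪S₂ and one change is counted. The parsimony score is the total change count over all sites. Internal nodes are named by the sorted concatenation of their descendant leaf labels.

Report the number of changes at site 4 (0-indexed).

4

CP@0: {G} ∪ {T} = {G,T} (union, +1)
CJP@0: {G,T} ∩ {T} = {T} (intersection, +0)
FY@0: {A} ∪ {T} = {A,T} (union, +1)
KX@0: {A} ∪ {T} = {A,T} (union, +1)
FKXY@0: {A,T} ∩ {A,T} = {A,T} (intersection, +0)
CFJKPXY@0: {T} ∩ {A,T} = {T} (intersection, +0)
CP@1: {G} ∪ {A} = {A,G} (union, +1)
CJP@1: {A,G} ∪ {T} = {A,G,T} (union, +1)
FY@1: {G} ∪ {C} = {C,G} (union, +1)
KX@1: {C} ∪ {G} = {C,G} (union, +1)
FKXY@1: {C,G} ∩ {C,G} = {C,G} (intersection, +0)
CFJKPXY@1: {A,G,T} ∩ {C,G} = {G} (intersection, +0)
CP@2: {A} ∪ {T} = {A,T} (union, +1)
CJP@2: {A,T} ∩ {A} = {A} (intersection, +0)
FY@2: {G} ∩ {G} = {G} (intersection, +0)
KX@2: {G} ∪ {C} = {C,G} (union, +1)
FKXY@2: {G} ∩ {C,G} = {G} (intersection, +0)
CFJKPXY@2: {A} ∪ {G} = {A,G} (union, +1)
CP@3: {A} ∪ {G} = {A,G} (union, +1)
CJP@3: {A,G} ∩ {G} = {G} (intersection, +0)
FY@3: {T} ∪ {C} = {C,T} (union, +1)
KX@3: {G} ∪ {T} = {G,T} (union, +1)
FKXY@3: {C,T} ∩ {G,T} = {T} (intersection, +0)
CFJKPXY@3: {G} ∪ {T} = {G,T} (union, +1)
CP@4: {T} ∪ {C} = {C,T} (union, +1)
CJP@4: {C,T} ∪ {A} = {A,C,T} (union, +1)
FY@4: {G} ∪ {T} = {G,T} (union, +1)
KX@4: {A} ∩ {A} = {A} (intersection, +0)
FKXY@4: {G,T} ∪ {A} = {A,G,T} (union, +1)
CFJKPXY@4: {A,C,T} ∩ {A,G,T} = {A,T} (intersection, +0)
CP@5: {A} ∪ {T} = {A,T} (union, +1)
CJP@5: {A,T} ∩ {A} = {A} (intersection, +0)
FY@5: {G} ∪ {T} = {G,T} (union, +1)
KX@5: {A} ∩ {A} = {A} (intersection, +0)
FKXY@5: {G,T} ∪ {A} = {A,G,T} (union, +1)
CFJKPXY@5: {A} ∩ {A,G,T} = {A} (intersection, +0)
CP@6: {A} ∪ {T} = {A,T} (union, +1)
CJP@6: {A,T} ∪ {C} = {A,C,T} (union, +1)
FY@6: {A} ∩ {A} = {A} (intersection, +0)
KX@6: {G} ∪ {C} = {C,G} (union, +1)
FKXY@6: {A} ∪ {C,G} = {A,C,G} (union, +1)
CFJKPXY@6: {A,C,T} ∩ {A,C,G} = {A,C} (intersection, +0)
CP@7: {C} ∪ {A} = {A,C} (union, +1)
CJP@7: {A,C} ∩ {C} = {C} (intersection, +0)
FY@7: {C} ∪ {T} = {C,T} (union, +1)
KX@7: {C} ∪ {G} = {C,G} (union, +1)
FKXY@7: {C,T} ∩ {C,G} = {C} (intersection, +0)
CFJKPXY@7: {C} ∩ {C} = {C} (intersection, +0)
per-site changes: [3, 4, 3, 4, 4, 3, 4, 3]; total = 28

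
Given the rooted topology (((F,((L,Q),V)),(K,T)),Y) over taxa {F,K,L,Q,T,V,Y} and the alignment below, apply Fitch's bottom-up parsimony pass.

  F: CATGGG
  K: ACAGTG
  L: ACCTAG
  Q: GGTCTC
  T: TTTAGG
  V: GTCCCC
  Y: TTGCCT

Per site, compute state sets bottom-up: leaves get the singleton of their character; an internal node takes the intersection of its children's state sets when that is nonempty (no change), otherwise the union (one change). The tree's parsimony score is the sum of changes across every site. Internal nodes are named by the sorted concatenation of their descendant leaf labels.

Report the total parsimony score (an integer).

24

LQ@0: {A} ∪ {G} = {A,G} (union, +1)
LQV@0: {A,G} ∩ {G} = {G} (intersection, +0)
FLQV@0: {C} ∪ {G} = {C,G} (union, +1)
KT@0: {A} ∪ {T} = {A,T} (union, +1)
FKLQTV@0: {C,G} ∪ {A,T} = {A,C,G,T} (union, +1)
FKLQTVY@0: {A,C,G,T} ∩ {T} = {T} (intersection, +0)
LQ@1: {C} ∪ {G} = {C,G} (union, +1)
LQV@1: {C,G} ∪ {T} = {C,G,T} (union, +1)
FLQV@1: {A} ∪ {C,G,T} = {A,C,G,T} (union, +1)
KT@1: {C} ∪ {T} = {C,T} (union, +1)
FKLQTV@1: {A,C,G,T} ∩ {C,T} = {C,T} (intersection, +0)
FKLQTVY@1: {C,T} ∩ {T} = {T} (intersection, +0)
LQ@2: {C} ∪ {T} = {C,T} (union, +1)
LQV@2: {C,T} ∩ {C} = {C} (intersection, +0)
FLQV@2: {T} ∪ {C} = {C,T} (union, +1)
KT@2: {A} ∪ {T} = {A,T} (union, +1)
FKLQTV@2: {C,T} ∩ {A,T} = {T} (intersection, +0)
FKLQTVY@2: {T} ∪ {G} = {G,T} (union, +1)
LQ@3: {T} ∪ {C} = {C,T} (union, +1)
LQV@3: {C,T} ∩ {C} = {C} (intersection, +0)
FLQV@3: {G} ∪ {C} = {C,G} (union, +1)
KT@3: {G} ∪ {A} = {A,G} (union, +1)
FKLQTV@3: {C,G} ∩ {A,G} = {G} (intersection, +0)
FKLQTVY@3: {G} ∪ {C} = {C,G} (union, +1)
LQ@4: {A} ∪ {T} = {A,T} (union, +1)
LQV@4: {A,T} ∪ {C} = {A,C,T} (union, +1)
FLQV@4: {G} ∪ {A,C,T} = {A,C,G,T} (union, +1)
KT@4: {T} ∪ {G} = {G,T} (union, +1)
FKLQTV@4: {A,C,G,T} ∩ {G,T} = {G,T} (intersection, +0)
FKLQTVY@4: {G,T} ∪ {C} = {C,G,T} (union, +1)
LQ@5: {G} ∪ {C} = {C,G} (union, +1)
LQV@5: {C,G} ∩ {C} = {C} (intersection, +0)
FLQV@5: {G} ∪ {C} = {C,G} (union, +1)
KT@5: {G} ∩ {G} = {G} (intersection, +0)
FKLQTV@5: {C,G} ∩ {G} = {G} (intersection, +0)
FKLQTVY@5: {G} ∪ {T} = {G,T} (union, +1)
per-site changes: [4, 4, 4, 4, 5, 3]; total = 24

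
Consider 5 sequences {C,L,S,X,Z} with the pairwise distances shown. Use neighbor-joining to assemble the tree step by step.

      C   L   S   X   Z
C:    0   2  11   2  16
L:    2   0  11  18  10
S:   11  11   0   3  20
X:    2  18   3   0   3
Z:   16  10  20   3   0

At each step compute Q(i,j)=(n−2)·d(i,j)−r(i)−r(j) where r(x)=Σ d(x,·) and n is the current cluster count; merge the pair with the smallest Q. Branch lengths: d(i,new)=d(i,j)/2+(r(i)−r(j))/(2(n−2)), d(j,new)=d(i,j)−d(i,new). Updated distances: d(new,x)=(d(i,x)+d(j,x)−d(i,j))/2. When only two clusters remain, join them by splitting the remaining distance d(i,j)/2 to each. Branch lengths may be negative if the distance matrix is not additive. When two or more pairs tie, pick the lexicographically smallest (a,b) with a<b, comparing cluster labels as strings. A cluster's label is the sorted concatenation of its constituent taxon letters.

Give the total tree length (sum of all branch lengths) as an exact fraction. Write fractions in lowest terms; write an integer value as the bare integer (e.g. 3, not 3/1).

39/2

step 1: merge (C,L) at d=2, Q=-66; branch lengths C→-2/3, L→8/3; new cluster CL
  updated: d(CL,S)=10, d(CL,X)=9, d(CL,Z)=12
step 2: merge (CL,S) at d=10, Q=-44; branch lengths CL→9/2, S→11/2; new cluster CLS
  updated: d(CLS,X)=1, d(CLS,Z)=11
step 3: merge (CLS,X) at d=1, Q=-15; branch lengths CLS→9/2, X→-7/2; new cluster CLSX
  updated: d(CLSX,Z)=13/2
step 4: merge (CLSX,Z) at d=13/2; branch lengths CLSX→13/4, Z→13/4; new cluster CLSXZ
final tree: ((((C:-2/3,L:8/3):9/2,S:11/2):9/2,X:-7/2):13/4,Z:13/4)
total length: 39/2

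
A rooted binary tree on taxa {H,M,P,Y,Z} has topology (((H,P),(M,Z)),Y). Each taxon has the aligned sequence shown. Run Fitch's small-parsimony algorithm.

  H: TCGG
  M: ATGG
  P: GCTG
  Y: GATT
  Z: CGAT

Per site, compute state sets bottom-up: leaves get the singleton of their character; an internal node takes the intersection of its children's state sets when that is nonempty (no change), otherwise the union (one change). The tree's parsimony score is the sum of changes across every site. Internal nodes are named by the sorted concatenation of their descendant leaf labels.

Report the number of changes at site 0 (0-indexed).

HP@0: {T} ∪ {G} = {G,T} (union, +1)
MZ@0: {A} ∪ {C} = {A,C} (union, +1)
HMPZ@0: {G,T} ∪ {A,C} = {A,C,G,T} (union, +1)
HMPYZ@0: {A,C,G,T} ∩ {G} = {G} (intersection, +0)
HP@1: {C} ∩ {C} = {C} (intersection, +0)
MZ@1: {T} ∪ {G} = {G,T} (union, +1)
HMPZ@1: {C} ∪ {G,T} = {C,G,T} (union, +1)
HMPYZ@1: {C,G,T} ∪ {A} = {A,C,G,T} (union, +1)
HP@2: {G} ∪ {T} = {G,T} (union, +1)
MZ@2: {G} ∪ {A} = {A,G} (union, +1)
HMPZ@2: {G,T} ∩ {A,G} = {G} (intersection, +0)
HMPYZ@2: {G} ∪ {T} = {G,T} (union, +1)
HP@3: {G} ∩ {G} = {G} (intersection, +0)
MZ@3: {G} ∪ {T} = {G,T} (union, +1)
HMPZ@3: {G} ∩ {G,T} = {G} (intersection, +0)
HMPYZ@3: {G} ∪ {T} = {G,T} (union, +1)
per-site changes: [3, 3, 3, 2]; total = 11

3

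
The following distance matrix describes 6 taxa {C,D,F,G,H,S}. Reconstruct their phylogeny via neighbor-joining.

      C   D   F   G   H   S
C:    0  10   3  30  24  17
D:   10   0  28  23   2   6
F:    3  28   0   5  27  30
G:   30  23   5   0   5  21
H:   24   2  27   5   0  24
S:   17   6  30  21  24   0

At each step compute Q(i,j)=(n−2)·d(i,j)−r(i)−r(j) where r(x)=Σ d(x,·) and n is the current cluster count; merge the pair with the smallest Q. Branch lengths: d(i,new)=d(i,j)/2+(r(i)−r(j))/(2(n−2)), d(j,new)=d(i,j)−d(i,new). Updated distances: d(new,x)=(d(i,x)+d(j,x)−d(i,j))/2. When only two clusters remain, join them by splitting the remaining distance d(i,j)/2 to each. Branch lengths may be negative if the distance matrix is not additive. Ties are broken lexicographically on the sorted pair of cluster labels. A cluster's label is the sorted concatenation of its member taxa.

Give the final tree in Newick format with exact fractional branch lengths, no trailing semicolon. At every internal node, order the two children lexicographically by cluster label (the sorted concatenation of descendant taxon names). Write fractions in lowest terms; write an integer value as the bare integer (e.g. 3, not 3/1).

1. join C+F (d=3, Q=-165) ⇒ CF; edges |C|=3/8, |F|=21/8
  updated: d(CF,D)=35/2, d(CF,G)=16, d(CF,H)=24, d(CF,S)=22
2. join G+H (d=5, Q=-105) ⇒ GH; edges |G|=25/6, |H|=5/6
  updated: d(CF,GH)=35/2, d(D,GH)=10, d(GH,S)=20
3. join CF+GH (d=35/2, Q=-139/2) ⇒ CFGH; edges |CF|=89/8, |GH|=51/8
  updated: d(CFGH,D)=5, d(CFGH,S)=49/4
4. join CFGH+D (d=5, Q=-93/4) ⇒ CDFGH; edges |CFGH|=45/8, |D|=-5/8
  updated: d(CDFGH,S)=53/8
5. join CDFGH+S (d=53/8) ⇒ CDFGHS; edges |CDFGH|=53/16, |S|=53/16
final tree: ((((C:3/8,F:21/8):89/8,(G:25/6,H:5/6):51/8):45/8,D:-5/8):53/16,S:53/16)
total length: 297/8

((((C:3/8,F:21/8):89/8,(G:25/6,H:5/6):51/8):45/8,D:-5/8):53/16,S:53/16)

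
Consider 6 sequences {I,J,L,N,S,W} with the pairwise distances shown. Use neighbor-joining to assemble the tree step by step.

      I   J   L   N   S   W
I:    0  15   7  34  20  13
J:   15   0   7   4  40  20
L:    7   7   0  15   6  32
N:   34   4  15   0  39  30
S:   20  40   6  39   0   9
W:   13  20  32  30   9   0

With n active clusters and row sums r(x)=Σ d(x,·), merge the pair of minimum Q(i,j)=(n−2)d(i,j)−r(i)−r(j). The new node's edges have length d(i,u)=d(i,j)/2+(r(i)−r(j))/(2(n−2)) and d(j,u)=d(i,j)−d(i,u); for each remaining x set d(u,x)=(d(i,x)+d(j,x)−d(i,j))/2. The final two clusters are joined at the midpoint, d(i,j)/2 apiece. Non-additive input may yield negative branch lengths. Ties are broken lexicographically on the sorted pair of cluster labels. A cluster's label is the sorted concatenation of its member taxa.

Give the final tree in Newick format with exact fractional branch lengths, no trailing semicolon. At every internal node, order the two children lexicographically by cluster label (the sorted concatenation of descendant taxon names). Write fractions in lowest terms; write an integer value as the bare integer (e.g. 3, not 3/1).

1. join J+N (d=4, Q=-192) ⇒ JN; edges |J|=-5/2, |N|=13/2
  updated: d(I,JN)=45/2, d(JN,L)=9, d(JN,S)=75/2, d(JN,W)=23
2. join S+W (d=9, Q=-245/2) ⇒ SW; edges |S|=15/4, |W|=21/4
  updated: d(I,SW)=12, d(JN,SW)=103/4, d(L,SW)=29/2
3. join I+SW (d=12, Q=-279/4) ⇒ ISW; edges |I|=53/16, |SW|=139/16
  updated: d(ISW,JN)=145/8, d(ISW,L)=19/4
4. join ISW+JN (d=145/8, Q=-255/8) ⇒ IJNSW; edges |ISW|=111/16, |JN|=179/16
  updated: d(IJNSW,L)=-35/16
5. join IJNSW+L (d=-35/16) ⇒ IJLNSW; edges |IJNSW|=-35/32, |L|=-35/32
final tree: (((I:53/16,(S:15/4,W:21/4):139/16):111/16,(J:-5/2,N:13/2):179/16):-35/32,L:-35/32)
total length: 655/16

(((I:53/16,(S:15/4,W:21/4):139/16):111/16,(J:-5/2,N:13/2):179/16):-35/32,L:-35/32)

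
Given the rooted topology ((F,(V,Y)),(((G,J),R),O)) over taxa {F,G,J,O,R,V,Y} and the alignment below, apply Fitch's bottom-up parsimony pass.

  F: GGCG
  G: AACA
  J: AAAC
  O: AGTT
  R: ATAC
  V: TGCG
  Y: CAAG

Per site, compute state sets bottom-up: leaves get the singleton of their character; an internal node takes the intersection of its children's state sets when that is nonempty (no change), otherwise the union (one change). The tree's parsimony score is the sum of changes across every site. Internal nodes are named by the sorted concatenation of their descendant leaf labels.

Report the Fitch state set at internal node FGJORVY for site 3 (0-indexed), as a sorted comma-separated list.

VY@0: {T} ∪ {C} = {C,T} (union, +1)
FVY@0: {G} ∪ {C,T} = {C,G,T} (union, +1)
GJ@0: {A} ∩ {A} = {A} (intersection, +0)
GJR@0: {A} ∩ {A} = {A} (intersection, +0)
GJOR@0: {A} ∩ {A} = {A} (intersection, +0)
FGJORVY@0: {C,G,T} ∪ {A} = {A,C,G,T} (union, +1)
VY@1: {G} ∪ {A} = {A,G} (union, +1)
FVY@1: {G} ∩ {A,G} = {G} (intersection, +0)
GJ@1: {A} ∩ {A} = {A} (intersection, +0)
GJR@1: {A} ∪ {T} = {A,T} (union, +1)
GJOR@1: {A,T} ∪ {G} = {A,G,T} (union, +1)
FGJORVY@1: {G} ∩ {A,G,T} = {G} (intersection, +0)
VY@2: {C} ∪ {A} = {A,C} (union, +1)
FVY@2: {C} ∩ {A,C} = {C} (intersection, +0)
GJ@2: {C} ∪ {A} = {A,C} (union, +1)
GJR@2: {A,C} ∩ {A} = {A} (intersection, +0)
GJOR@2: {A} ∪ {T} = {A,T} (union, +1)
FGJORVY@2: {C} ∪ {A,T} = {A,C,T} (union, +1)
VY@3: {G} ∩ {G} = {G} (intersection, +0)
FVY@3: {G} ∩ {G} = {G} (intersection, +0)
GJ@3: {A} ∪ {C} = {A,C} (union, +1)
GJR@3: {A,C} ∩ {C} = {C} (intersection, +0)
GJOR@3: {C} ∪ {T} = {C,T} (union, +1)
FGJORVY@3: {G} ∪ {C,T} = {C,G,T} (union, +1)
per-site changes: [3, 3, 4, 3]; total = 13

C,G,T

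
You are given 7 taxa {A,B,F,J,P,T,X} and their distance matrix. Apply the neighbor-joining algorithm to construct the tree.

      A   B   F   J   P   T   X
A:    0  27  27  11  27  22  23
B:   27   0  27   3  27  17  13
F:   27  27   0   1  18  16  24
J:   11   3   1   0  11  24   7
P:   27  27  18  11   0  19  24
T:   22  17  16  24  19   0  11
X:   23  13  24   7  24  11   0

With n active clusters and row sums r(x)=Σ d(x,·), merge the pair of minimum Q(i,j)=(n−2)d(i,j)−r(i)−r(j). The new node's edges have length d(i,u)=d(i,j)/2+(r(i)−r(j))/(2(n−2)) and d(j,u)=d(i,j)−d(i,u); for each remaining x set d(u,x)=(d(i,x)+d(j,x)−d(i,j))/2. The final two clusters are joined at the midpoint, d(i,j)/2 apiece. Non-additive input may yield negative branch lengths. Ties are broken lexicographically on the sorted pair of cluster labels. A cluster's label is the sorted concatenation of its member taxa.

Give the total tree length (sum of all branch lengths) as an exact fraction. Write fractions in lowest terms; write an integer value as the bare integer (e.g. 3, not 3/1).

iteration 1: select F,J (d=1, Q=-165); attach at lengths (61/10, -51/10); label the merged cluster FJ
  updated: d(A,FJ)=37/2, d(B,FJ)=29/2, d(FJ,P)=14, d(FJ,T)=39/2, d(FJ,X)=15
iteration 2: select FJ,P (d=14, Q=-273/2); attach at lengths (53/16, 171/16); label the merged cluster FJP
  updated: d(A,FJP)=63/4, d(B,FJP)=55/4, d(FJP,T)=49/4, d(FJP,X)=25/2
iteration 3: select A,FJP (d=63/4, Q=-379/4); attach at lengths (323/24, 55/24); label the merged cluster AFJP
  updated: d(AFJP,B)=25/2, d(AFJP,T)=37/4, d(AFJP,X)=79/8
iteration 4: select AFJP,T (d=37/4, Q=-403/8); attach at lengths (103/32, 193/32); label the merged cluster AFJPT
  updated: d(AFJPT,B)=81/8, d(AFJPT,X)=93/16
iteration 5: select AFJPT,B (d=81/8, Q=-463/16); attach at lengths (47/32, 277/32); label the merged cluster ABFJPT
  updated: d(ABFJPT,X)=139/32
iteration 6: select ABFJPT,X (d=139/32); attach at lengths (139/64, 139/64); label the merged cluster ABFJPTX
final tree: ((((A:323/24,((F:61/10,J:-51/10):53/16,P:171/16):55/24):103/32,T:193/32):47/32,B:277/32):139/64,X:139/64)
total length: 1743/32

1743/32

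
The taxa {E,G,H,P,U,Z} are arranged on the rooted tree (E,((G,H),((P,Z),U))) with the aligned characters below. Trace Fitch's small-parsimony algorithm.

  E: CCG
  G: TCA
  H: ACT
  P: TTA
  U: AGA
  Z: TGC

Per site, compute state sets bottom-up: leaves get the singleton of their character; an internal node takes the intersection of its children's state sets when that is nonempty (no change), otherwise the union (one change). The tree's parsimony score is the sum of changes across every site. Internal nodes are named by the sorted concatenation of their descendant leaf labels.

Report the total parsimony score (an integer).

8

site 0, node GH: G={T} ∪ H={A} → {A,T} (+1)
site 0, node PZ: P={T} ∩ Z={T} → {T} (+0)
site 0, node PUZ: PZ={T} ∪ U={A} → {A,T} (+1)
site 0, node GHPUZ: GH={A,T} ∩ PUZ={A,T} → {A,T} (+0)
site 0, node EGHPUZ: E={C} ∪ GHPUZ={A,T} → {A,C,T} (+1)
site 1, node GH: G={C} ∩ H={C} → {C} (+0)
site 1, node PZ: P={T} ∪ Z={G} → {G,T} (+1)
site 1, node PUZ: PZ={G,T} ∩ U={G} → {G} (+0)
site 1, node GHPUZ: GH={C} ∪ PUZ={G} → {C,G} (+1)
site 1, node EGHPUZ: E={C} ∩ GHPUZ={C,G} → {C} (+0)
site 2, node GH: G={A} ∪ H={T} → {A,T} (+1)
site 2, node PZ: P={A} ∪ Z={C} → {A,C} (+1)
site 2, node PUZ: PZ={A,C} ∩ U={A} → {A} (+0)
site 2, node GHPUZ: GH={A,T} ∩ PUZ={A} → {A} (+0)
site 2, node EGHPUZ: E={G} ∪ GHPUZ={A} → {A,G} (+1)
per-site changes: [3, 2, 3]; total = 8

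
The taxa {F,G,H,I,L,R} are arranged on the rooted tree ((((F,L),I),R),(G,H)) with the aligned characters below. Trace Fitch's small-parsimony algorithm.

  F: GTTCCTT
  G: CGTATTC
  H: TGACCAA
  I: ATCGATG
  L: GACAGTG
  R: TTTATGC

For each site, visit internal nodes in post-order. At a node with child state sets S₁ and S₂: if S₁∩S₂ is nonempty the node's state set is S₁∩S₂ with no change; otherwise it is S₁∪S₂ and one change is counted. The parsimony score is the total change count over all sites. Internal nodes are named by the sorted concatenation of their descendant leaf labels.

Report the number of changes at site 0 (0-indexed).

site 0, node FL: F={G} ∩ L={G} → {G} (+0)
site 0, node FIL: FL={G} ∪ I={A} → {A,G} (+1)
site 0, node FILR: FIL={A,G} ∪ R={T} → {A,G,T} (+1)
site 0, node GH: G={C} ∪ H={T} → {C,T} (+1)
site 0, node FGHILR: FILR={A,G,T} ∩ GH={C,T} → {T} (+0)
site 1, node FL: F={T} ∪ L={A} → {A,T} (+1)
site 1, node FIL: FL={A,T} ∩ I={T} → {T} (+0)
site 1, node FILR: FIL={T} ∩ R={T} → {T} (+0)
site 1, node GH: G={G} ∩ H={G} → {G} (+0)
site 1, node FGHILR: FILR={T} ∪ GH={G} → {G,T} (+1)
site 2, node FL: F={T} ∪ L={C} → {C,T} (+1)
site 2, node FIL: FL={C,T} ∩ I={C} → {C} (+0)
site 2, node FILR: FIL={C} ∪ R={T} → {C,T} (+1)
site 2, node GH: G={T} ∪ H={A} → {A,T} (+1)
site 2, node FGHILR: FILR={C,T} ∩ GH={A,T} → {T} (+0)
site 3, node FL: F={C} ∪ L={A} → {A,C} (+1)
site 3, node FIL: FL={A,C} ∪ I={G} → {A,C,G} (+1)
site 3, node FILR: FIL={A,C,G} ∩ R={A} → {A} (+0)
site 3, node GH: G={A} ∪ H={C} → {A,C} (+1)
site 3, node FGHILR: FILR={A} ∩ GH={A,C} → {A} (+0)
site 4, node FL: F={C} ∪ L={G} → {C,G} (+1)
site 4, node FIL: FL={C,G} ∪ I={A} → {A,C,G} (+1)
site 4, node FILR: FIL={A,C,G} ∪ R={T} → {A,C,G,T} (+1)
site 4, node GH: G={T} ∪ H={C} → {C,T} (+1)
site 4, node FGHILR: FILR={A,C,G,T} ∩ GH={C,T} → {C,T} (+0)
site 5, node FL: F={T} ∩ L={T} → {T} (+0)
site 5, node FIL: FL={T} ∩ I={T} → {T} (+0)
site 5, node FILR: FIL={T} ∪ R={G} → {G,T} (+1)
site 5, node GH: G={T} ∪ H={A} → {A,T} (+1)
site 5, node FGHILR: FILR={G,T} ∩ GH={A,T} → {T} (+0)
site 6, node FL: F={T} ∪ L={G} → {G,T} (+1)
site 6, node FIL: FL={G,T} ∩ I={G} → {G} (+0)
site 6, node FILR: FIL={G} ∪ R={C} → {C,G} (+1)
site 6, node GH: G={C} ∪ H={A} → {A,C} (+1)
site 6, node FGHILR: FILR={C,G} ∩ GH={A,C} → {C} (+0)
per-site changes: [3, 2, 3, 3, 4, 2, 3]; total = 20

3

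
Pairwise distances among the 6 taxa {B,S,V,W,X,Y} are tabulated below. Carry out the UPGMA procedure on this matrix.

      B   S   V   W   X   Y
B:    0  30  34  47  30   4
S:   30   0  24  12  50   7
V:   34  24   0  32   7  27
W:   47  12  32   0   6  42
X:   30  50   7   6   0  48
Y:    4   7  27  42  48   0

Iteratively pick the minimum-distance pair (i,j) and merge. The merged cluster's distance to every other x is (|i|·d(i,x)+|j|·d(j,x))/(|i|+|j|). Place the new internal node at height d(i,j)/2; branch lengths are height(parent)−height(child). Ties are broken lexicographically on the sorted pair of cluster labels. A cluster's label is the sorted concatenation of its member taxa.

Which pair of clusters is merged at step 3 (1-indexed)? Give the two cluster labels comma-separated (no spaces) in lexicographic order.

BY,S

1. join B+Y (d=4) ⇒ BY; edges |B|=2, |Y|=2
  updated: d(BY,S)=37/2, d(BY,V)=61/2, d(BY,W)=89/2, d(BY,X)=39
2. join W+X (d=6) ⇒ WX; edges |W|=3, |X|=3
  updated: d(BY,WX)=167/4, d(S,WX)=31, d(V,WX)=39/2
3. join BY+S (d=37/2) ⇒ BSY; edges |BY|=29/4, |S|=37/4
  updated: d(BSY,V)=85/3, d(BSY,WX)=229/6
4. join V+WX (d=39/2) ⇒ VWX; edges |V|=39/4, |WX|=27/4
  updated: d(BSY,VWX)=314/9
5. join BSY+VWX (d=314/9) ⇒ BSVWXY; edges |BSY|=295/36, |VWX|=277/36
final tree: (((B:2,Y:2):29/4,S:37/4):295/36,(V:39/4,(W:3,X:3):27/4):277/36)
total length: 530/9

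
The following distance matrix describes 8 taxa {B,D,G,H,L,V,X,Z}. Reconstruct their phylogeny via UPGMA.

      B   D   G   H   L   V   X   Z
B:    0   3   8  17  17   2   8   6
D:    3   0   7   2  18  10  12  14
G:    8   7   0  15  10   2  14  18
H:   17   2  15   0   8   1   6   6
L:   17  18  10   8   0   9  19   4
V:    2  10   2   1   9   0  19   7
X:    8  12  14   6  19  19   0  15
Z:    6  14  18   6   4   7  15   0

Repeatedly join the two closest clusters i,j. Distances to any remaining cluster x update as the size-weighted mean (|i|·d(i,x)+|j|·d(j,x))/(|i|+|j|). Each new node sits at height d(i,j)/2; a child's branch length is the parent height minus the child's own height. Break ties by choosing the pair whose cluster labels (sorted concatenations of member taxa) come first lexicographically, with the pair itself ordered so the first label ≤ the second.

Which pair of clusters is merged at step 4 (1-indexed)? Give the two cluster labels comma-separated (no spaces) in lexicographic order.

BD,G

iteration 1: select H,V (d=1); attach at lengths (1/2, 1/2); label the merged cluster HV
  updated: d(B,HV)=19/2, d(D,HV)=6, d(G,HV)=17/2, d(HV,L)=17/2, d(HV,X)=25/2, d(HV,Z)=13/2
iteration 2: select B,D (d=3); attach at lengths (3/2, 3/2); label the merged cluster BD
  updated: d(BD,G)=15/2, d(BD,HV)=31/4, d(BD,L)=35/2, d(BD,X)=10, d(BD,Z)=10
iteration 3: select L,Z (d=4); attach at lengths (2, 2); label the merged cluster LZ
  updated: d(BD,LZ)=55/4, d(G,LZ)=14, d(HV,LZ)=15/2, d(LZ,X)=17
iteration 4: select BD,G (d=15/2); attach at lengths (9/4, 15/4); label the merged cluster BDG
  updated: d(BDG,HV)=8, d(BDG,LZ)=83/6, d(BDG,X)=34/3
iteration 5: select HV,LZ (d=15/2); attach at lengths (13/4, 7/4); label the merged cluster HLVZ
  updated: d(BDG,HLVZ)=131/12, d(HLVZ,X)=59/4
iteration 6: select BDG,HLVZ (d=131/12); attach at lengths (41/24, 41/24); label the merged cluster BDGHLVZ
  updated: d(BDGHLVZ,X)=93/7
iteration 7: select BDGHLVZ,X (d=93/7); attach at lengths (199/168, 93/14); label the merged cluster BDGHLVXZ
final tree: ((((B:3/2,D:3/2):9/4,G:15/4):41/24,((H:1/2,V:1/2):13/4,(L:2,Z:2):7/4):41/24):199/168,X:93/14)
total length: 5081/168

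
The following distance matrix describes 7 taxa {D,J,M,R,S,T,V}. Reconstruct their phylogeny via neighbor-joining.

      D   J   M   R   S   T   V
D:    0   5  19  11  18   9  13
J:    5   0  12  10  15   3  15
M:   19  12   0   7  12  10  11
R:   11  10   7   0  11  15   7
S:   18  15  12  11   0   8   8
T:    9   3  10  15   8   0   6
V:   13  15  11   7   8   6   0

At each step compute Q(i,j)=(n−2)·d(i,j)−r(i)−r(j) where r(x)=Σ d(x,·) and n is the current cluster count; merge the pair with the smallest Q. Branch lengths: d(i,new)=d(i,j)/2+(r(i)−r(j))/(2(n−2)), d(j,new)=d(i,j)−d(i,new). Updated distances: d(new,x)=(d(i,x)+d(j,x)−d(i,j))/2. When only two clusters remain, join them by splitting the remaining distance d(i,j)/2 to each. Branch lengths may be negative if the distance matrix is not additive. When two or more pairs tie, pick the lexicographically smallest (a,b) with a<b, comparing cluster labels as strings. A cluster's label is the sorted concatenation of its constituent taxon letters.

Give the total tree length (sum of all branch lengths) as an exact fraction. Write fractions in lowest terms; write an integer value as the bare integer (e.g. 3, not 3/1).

iteration 1: select D,J (d=5, Q=-110); attach at lengths (4, 1); label the merged cluster DJ
  updated: d(DJ,M)=13, d(DJ,R)=8, d(DJ,S)=14, d(DJ,T)=7/2, d(DJ,V)=23/2
iteration 2: select DJ,T (d=7/2, Q=-157/2); attach at lengths (43/16, 13/16); label the merged cluster DJT
  updated: d(DJT,M)=39/4, d(DJT,R)=39/4, d(DJT,S)=37/4, d(DJT,V)=7
iteration 3: select M,R (d=7, Q=-107/2); attach at lengths (13/3, 8/3); label the merged cluster MR
  updated: d(DJT,MR)=25/4, d(MR,S)=8, d(MR,V)=11/2
iteration 4: select DJT,MR (d=25/4, Q=-119/4); attach at lengths (61/16, 39/16); label the merged cluster DJMRT
  updated: d(DJMRT,S)=11/2, d(DJMRT,V)=25/8
iteration 5: select DJMRT,S (d=11/2, Q=-133/8); attach at lengths (5/16, 83/16); label the merged cluster DJMRST
  updated: d(DJMRST,V)=45/16
iteration 6: select DJMRST,V (d=45/16); attach at lengths (45/32, 45/32); label the merged cluster DJMRSTV
final tree: (((((D:4,J:1):43/16,T:13/16):61/16,(M:13/3,R:8/3):39/16):5/16,S:83/16):45/32,V:45/32)
total length: 481/16

481/16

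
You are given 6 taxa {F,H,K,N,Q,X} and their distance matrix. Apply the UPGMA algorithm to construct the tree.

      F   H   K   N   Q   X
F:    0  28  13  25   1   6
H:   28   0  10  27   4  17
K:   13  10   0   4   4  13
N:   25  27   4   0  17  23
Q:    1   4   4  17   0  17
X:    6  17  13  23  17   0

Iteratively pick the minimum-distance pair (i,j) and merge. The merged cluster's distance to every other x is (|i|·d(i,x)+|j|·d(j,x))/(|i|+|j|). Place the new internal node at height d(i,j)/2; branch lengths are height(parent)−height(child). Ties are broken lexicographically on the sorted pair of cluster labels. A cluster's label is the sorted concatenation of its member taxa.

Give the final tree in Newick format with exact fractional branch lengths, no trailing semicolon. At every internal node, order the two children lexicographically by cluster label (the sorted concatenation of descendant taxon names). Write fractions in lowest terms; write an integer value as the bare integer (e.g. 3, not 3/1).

((((F:1/2,Q:1/2):21/4,X:23/4):13/6,(K:2,N:2):71/12):41/60,H:43/5)

step 1: merge (F,Q) at d=1; branch lengths F→1/2, Q→1/2; new cluster FQ
  updated: d(FQ,H)=16, d(FQ,K)=17/2, d(FQ,N)=21, d(FQ,X)=23/2
step 2: merge (K,N) at d=4; branch lengths K→2, N→2; new cluster KN
  updated: d(FQ,KN)=59/4, d(H,KN)=37/2, d(KN,X)=18
step 3: merge (FQ,X) at d=23/2; branch lengths FQ→21/4, X→23/4; new cluster FQX
  updated: d(FQX,H)=49/3, d(FQX,KN)=95/6
step 4: merge (FQX,KN) at d=95/6; branch lengths FQX→13/6, KN→71/12; new cluster FKNQX
  updated: d(FKNQX,H)=86/5
step 5: merge (FKNQX,H) at d=86/5; branch lengths FKNQX→41/60, H→43/5; new cluster FHKNQX
final tree: ((((F:1/2,Q:1/2):21/4,X:23/4):13/6,(K:2,N:2):71/12):41/60,H:43/5)
total length: 1001/30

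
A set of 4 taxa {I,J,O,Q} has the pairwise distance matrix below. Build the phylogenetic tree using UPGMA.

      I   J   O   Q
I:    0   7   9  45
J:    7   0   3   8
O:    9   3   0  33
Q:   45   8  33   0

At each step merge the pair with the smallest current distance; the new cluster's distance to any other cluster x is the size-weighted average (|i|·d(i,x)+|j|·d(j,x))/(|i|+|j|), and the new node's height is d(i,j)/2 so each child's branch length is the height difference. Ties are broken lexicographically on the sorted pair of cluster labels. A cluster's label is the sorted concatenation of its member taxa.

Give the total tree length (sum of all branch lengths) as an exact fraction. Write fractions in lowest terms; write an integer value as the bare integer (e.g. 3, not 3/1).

205/6

1. join J+O (d=3) ⇒ JO; edges |J|=3/2, |O|=3/2
  updated: d(I,JO)=8, d(JO,Q)=41/2
2. join I+JO (d=8) ⇒ IJO; edges |I|=4, |JO|=5/2
  updated: d(IJO,Q)=86/3
3. join IJO+Q (d=86/3) ⇒ IJOQ; edges |IJO|=31/3, |Q|=43/3
final tree: ((I:4,(J:3/2,O:3/2):5/2):31/3,Q:43/3)
total length: 205/6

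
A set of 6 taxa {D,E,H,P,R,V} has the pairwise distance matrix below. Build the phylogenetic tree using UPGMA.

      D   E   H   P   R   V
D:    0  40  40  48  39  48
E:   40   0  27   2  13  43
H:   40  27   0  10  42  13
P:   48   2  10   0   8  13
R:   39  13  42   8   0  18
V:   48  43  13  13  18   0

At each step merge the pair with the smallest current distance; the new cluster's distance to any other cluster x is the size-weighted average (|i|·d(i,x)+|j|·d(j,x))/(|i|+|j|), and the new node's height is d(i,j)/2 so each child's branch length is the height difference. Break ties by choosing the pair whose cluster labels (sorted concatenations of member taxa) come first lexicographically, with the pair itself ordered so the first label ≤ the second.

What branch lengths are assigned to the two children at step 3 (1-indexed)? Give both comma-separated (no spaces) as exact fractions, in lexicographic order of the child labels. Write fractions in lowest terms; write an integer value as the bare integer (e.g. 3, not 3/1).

13/2,13/2

iteration 1: select E,P (d=2); attach at lengths (1, 1); label the merged cluster EP
  updated: d(D,EP)=44, d(EP,H)=37/2, d(EP,R)=21/2, d(EP,V)=28
iteration 2: select EP,R (d=21/2); attach at lengths (17/4, 21/4); label the merged cluster EPR
  updated: d(D,EPR)=127/3, d(EPR,H)=79/3, d(EPR,V)=74/3
iteration 3: select H,V (d=13); attach at lengths (13/2, 13/2); label the merged cluster HV
  updated: d(D,HV)=44, d(EPR,HV)=51/2
iteration 4: select EPR,HV (d=51/2); attach at lengths (15/2, 25/4); label the merged cluster EHPRV
  updated: d(D,EHPRV)=43
iteration 5: select D,EHPRV (d=43); attach at lengths (43/2, 35/4); label the merged cluster DEHPRV
final tree: (D:43/2,(((E:1,P:1):17/4,R:21/4):15/2,(H:13/2,V:13/2):25/4):35/4)
total length: 137/2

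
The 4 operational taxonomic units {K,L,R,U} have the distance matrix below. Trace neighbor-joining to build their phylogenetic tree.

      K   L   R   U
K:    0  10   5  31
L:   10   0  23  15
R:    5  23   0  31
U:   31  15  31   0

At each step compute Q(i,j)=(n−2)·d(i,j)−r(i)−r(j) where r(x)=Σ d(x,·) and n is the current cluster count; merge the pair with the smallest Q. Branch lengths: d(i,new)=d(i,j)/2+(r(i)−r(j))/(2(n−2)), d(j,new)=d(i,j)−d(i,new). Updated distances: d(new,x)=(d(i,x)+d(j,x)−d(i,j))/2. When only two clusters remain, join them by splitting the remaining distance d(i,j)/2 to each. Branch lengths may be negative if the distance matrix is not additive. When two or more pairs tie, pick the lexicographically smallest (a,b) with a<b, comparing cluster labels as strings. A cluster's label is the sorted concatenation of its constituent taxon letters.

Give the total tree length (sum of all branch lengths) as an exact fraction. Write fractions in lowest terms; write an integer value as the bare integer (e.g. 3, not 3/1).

135/4

step 1: merge (K,R) at d=5, Q=-95; branch lengths K→-3/4, R→23/4; new cluster KR
  updated: d(KR,L)=14, d(KR,U)=57/2
step 2: merge (KR,L) at d=14, Q=-115/2; branch lengths KR→55/4, L→1/4; new cluster KLR
  updated: d(KLR,U)=59/4
step 3: merge (KLR,U) at d=59/4; branch lengths KLR→59/8, U→59/8; new cluster KLRU
final tree: (((K:-3/4,R:23/4):55/4,L:1/4):59/8,U:59/8)
total length: 135/4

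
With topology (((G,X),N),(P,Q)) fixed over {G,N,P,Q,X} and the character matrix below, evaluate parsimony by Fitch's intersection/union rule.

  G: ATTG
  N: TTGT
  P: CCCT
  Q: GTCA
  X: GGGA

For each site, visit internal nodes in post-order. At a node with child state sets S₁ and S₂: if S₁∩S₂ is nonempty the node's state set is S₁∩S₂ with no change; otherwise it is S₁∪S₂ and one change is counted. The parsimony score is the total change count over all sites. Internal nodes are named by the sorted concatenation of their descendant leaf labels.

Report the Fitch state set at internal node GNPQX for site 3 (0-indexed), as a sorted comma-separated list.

[col 0] GX: children G:{A}, X:{G} ∪→ {A,G}; cost 1
[col 0] GNX: children GX:{A,G}, N:{T} ∪→ {A,G,T}; cost 1
[col 0] PQ: children P:{C}, Q:{G} ∪→ {C,G}; cost 1
[col 0] GNPQX: children GNX:{A,G,T}, PQ:{C,G} ∩→ {G}; cost 0
[col 1] GX: children G:{T}, X:{G} ∪→ {G,T}; cost 1
[col 1] GNX: children GX:{G,T}, N:{T} ∩→ {T}; cost 0
[col 1] PQ: children P:{C}, Q:{T} ∪→ {C,T}; cost 1
[col 1] GNPQX: children GNX:{T}, PQ:{C,T} ∩→ {T}; cost 0
[col 2] GX: children G:{T}, X:{G} ∪→ {G,T}; cost 1
[col 2] GNX: children GX:{G,T}, N:{G} ∩→ {G}; cost 0
[col 2] PQ: children P:{C}, Q:{C} ∩→ {C}; cost 0
[col 2] GNPQX: children GNX:{G}, PQ:{C} ∪→ {C,G}; cost 1
[col 3] GX: children G:{G}, X:{A} ∪→ {A,G}; cost 1
[col 3] GNX: children GX:{A,G}, N:{T} ∪→ {A,G,T}; cost 1
[col 3] PQ: children P:{T}, Q:{A} ∪→ {A,T}; cost 1
[col 3] GNPQX: children GNX:{A,G,T}, PQ:{A,T} ∩→ {A,T}; cost 0
per-site changes: [3, 2, 2, 3]; total = 10

A,T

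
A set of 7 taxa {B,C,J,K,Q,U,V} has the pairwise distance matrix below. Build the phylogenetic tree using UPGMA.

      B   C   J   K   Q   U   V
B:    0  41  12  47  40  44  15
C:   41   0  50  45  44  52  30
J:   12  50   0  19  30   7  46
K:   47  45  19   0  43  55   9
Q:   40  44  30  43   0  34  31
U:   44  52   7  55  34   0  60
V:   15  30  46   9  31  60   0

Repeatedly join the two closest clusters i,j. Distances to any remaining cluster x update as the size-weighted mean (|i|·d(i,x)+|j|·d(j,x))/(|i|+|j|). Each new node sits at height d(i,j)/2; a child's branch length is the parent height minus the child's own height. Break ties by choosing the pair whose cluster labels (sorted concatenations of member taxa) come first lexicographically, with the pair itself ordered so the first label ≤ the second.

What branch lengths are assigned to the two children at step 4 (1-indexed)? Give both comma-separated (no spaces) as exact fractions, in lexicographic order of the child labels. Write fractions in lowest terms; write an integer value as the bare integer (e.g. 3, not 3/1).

10/3,52/3

step 1: merge (J,U) at d=7; branch lengths J→7/2, U→7/2; new cluster JU
  updated: d(B,JU)=28, d(C,JU)=51, d(JU,K)=37, d(JU,Q)=32, d(JU,V)=53
step 2: merge (K,V) at d=9; branch lengths K→9/2, V→9/2; new cluster KV
  updated: d(B,KV)=31, d(C,KV)=75/2, d(JU,KV)=45, d(KV,Q)=37
step 3: merge (B,JU) at d=28; branch lengths B→14, JU→21/2; new cluster BJU
  updated: d(BJU,C)=143/3, d(BJU,KV)=121/3, d(BJU,Q)=104/3
step 4: merge (BJU,Q) at d=104/3; branch lengths BJU→10/3, Q→52/3; new cluster BJQU
  updated: d(BJQU,C)=187/4, d(BJQU,KV)=79/2
step 5: merge (C,KV) at d=75/2; branch lengths C→75/4, KV→57/4; new cluster CKV
  updated: d(BJQU,CKV)=503/12
step 6: merge (BJQU,CKV) at d=503/12; branch lengths BJQU→29/8, CKV→53/24; new cluster BCJKQUV
final tree: (((B:14,(J:7/2,U:7/2):21/2):10/3,Q:52/3):29/8,(C:75/4,(K:9/2,V:9/2):57/4):53/24)
total length: 100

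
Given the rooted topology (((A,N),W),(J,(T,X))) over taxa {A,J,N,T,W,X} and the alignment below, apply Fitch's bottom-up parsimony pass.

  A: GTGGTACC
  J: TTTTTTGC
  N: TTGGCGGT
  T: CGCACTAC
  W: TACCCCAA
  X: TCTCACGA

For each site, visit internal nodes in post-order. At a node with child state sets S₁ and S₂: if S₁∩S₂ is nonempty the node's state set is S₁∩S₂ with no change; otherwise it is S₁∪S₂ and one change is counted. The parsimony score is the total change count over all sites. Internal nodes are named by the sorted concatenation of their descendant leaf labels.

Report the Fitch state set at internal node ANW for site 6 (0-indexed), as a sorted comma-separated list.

AN@0: {G} ∪ {T} = {G,T} (union, +1)
ANW@0: {G,T} ∩ {T} = {T} (intersection, +0)
TX@0: {C} ∪ {T} = {C,T} (union, +1)
JTX@0: {T} ∩ {C,T} = {T} (intersection, +0)
AJNTWX@0: {T} ∩ {T} = {T} (intersection, +0)
AN@1: {T} ∩ {T} = {T} (intersection, +0)
ANW@1: {T} ∪ {A} = {A,T} (union, +1)
TX@1: {G} ∪ {C} = {C,G} (union, +1)
JTX@1: {T} ∪ {C,G} = {C,G,T} (union, +1)
AJNTWX@1: {A,T} ∩ {C,G,T} = {T} (intersection, +0)
AN@2: {G} ∩ {G} = {G} (intersection, +0)
ANW@2: {G} ∪ {C} = {C,G} (union, +1)
TX@2: {C} ∪ {T} = {C,T} (union, +1)
JTX@2: {T} ∩ {C,T} = {T} (intersection, +0)
AJNTWX@2: {C,G} ∪ {T} = {C,G,T} (union, +1)
AN@3: {G} ∩ {G} = {G} (intersection, +0)
ANW@3: {G} ∪ {C} = {C,G} (union, +1)
TX@3: {A} ∪ {C} = {A,C} (union, +1)
JTX@3: {T} ∪ {A,C} = {A,C,T} (union, +1)
AJNTWX@3: {C,G} ∩ {A,C,T} = {C} (intersection, +0)
AN@4: {T} ∪ {C} = {C,T} (union, +1)
ANW@4: {C,T} ∩ {C} = {C} (intersection, +0)
TX@4: {C} ∪ {A} = {A,C} (union, +1)
JTX@4: {T} ∪ {A,C} = {A,C,T} (union, +1)
AJNTWX@4: {C} ∩ {A,C,T} = {C} (intersection, +0)
AN@5: {A} ∪ {G} = {A,G} (union, +1)
ANW@5: {A,G} ∪ {C} = {A,C,G} (union, +1)
TX@5: {T} ∪ {C} = {C,T} (union, +1)
JTX@5: {T} ∩ {C,T} = {T} (intersection, +0)
AJNTWX@5: {A,C,G} ∪ {T} = {A,C,G,T} (union, +1)
AN@6: {C} ∪ {G} = {C,G} (union, +1)
ANW@6: {C,G} ∪ {A} = {A,C,G} (union, +1)
TX@6: {A} ∪ {G} = {A,G} (union, +1)
JTX@6: {G} ∩ {A,G} = {G} (intersection, +0)
AJNTWX@6: {A,C,G} ∩ {G} = {G} (intersection, +0)
AN@7: {C} ∪ {T} = {C,T} (union, +1)
ANW@7: {C,T} ∪ {A} = {A,C,T} (union, +1)
TX@7: {C} ∪ {A} = {A,C} (union, +1)
JTX@7: {C} ∩ {A,C} = {C} (intersection, +0)
AJNTWX@7: {A,C,T} ∩ {C} = {C} (intersection, +0)
per-site changes: [2, 3, 3, 3, 3, 4, 3, 3]; total = 24

A,C,G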